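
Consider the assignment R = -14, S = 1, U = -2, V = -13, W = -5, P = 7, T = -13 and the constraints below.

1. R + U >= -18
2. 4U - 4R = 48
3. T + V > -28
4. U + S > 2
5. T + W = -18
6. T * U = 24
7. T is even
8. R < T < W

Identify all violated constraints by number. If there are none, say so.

1. R + U = -14 + (-2) = -16; -16 ≥ -18 — holds.
2. 4U - 4R = 4(-2) - 4(-14) = 48 — holds.
3. T + V = -13 + (-13) = -26; -26 > -28 — holds.
4. U + S = -2 + 1 = -1; -1 ≤ 2, bound 2 not met — does not hold.
5. T + W = -13 + (-5) = -18 — holds.
6. T * U = -13 * (-2) = 26, not 24 — does not hold.
7. T = -13 is odd — does not hold.
8. values -14 < -13 < -5 — holds.

Violated: 4, 6, and 7.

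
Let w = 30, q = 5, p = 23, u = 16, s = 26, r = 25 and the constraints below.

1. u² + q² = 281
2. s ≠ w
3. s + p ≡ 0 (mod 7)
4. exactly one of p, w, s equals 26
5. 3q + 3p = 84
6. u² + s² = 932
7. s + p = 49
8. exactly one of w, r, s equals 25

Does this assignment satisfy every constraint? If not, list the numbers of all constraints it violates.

No violations.

1. u² + q² = 16² + 5² = 256 + 25 = 281 — satisfied.
2. s = 26, w = 30; distinct — satisfied.
3. s + p = 49; 49 mod 7 = 0 — satisfied.
4. p=23, w=30, s=26; 1 of them equals 26 — satisfied.
5. 3q + 3p = 3(5) + 3(23) = 84 — satisfied.
6. u² + s² = 16² + 26² = 256 + 676 = 932 — satisfied.
7. s + p = 26 + 23 = 49 — satisfied.
8. w=30, r=25, s=26; 1 of them equals 25 — satisfied.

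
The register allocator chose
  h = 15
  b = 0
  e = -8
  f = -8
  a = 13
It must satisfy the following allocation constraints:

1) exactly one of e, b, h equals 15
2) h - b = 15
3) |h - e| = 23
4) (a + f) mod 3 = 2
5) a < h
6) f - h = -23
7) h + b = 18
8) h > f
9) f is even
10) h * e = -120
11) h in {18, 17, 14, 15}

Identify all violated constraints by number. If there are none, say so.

1) e=-8, b=0, h=15; 1 of them equals 15 — satisfied.
2) h - b = 15 - 0 = 15 — satisfied.
3) |15 - (-8)| = 23 — satisfied.
4) a + f = 5; 5 mod 3 = 2 — satisfied.
5) a = 13, h = 15; 13 < 15 — satisfied.
6) f - h = -8 - 15 = -23 — satisfied.
7) h + b = 15 + 0 = 15, not 18 — violated.
8) h = 15, f = -8; 15 > -8 — satisfied.
9) f = -8 is even — satisfied.
10) h * e = 15 * (-8) = -120 — satisfied.
11) h = 15 is in {18, 17, 14, 15} — satisfied.

Violated: 7.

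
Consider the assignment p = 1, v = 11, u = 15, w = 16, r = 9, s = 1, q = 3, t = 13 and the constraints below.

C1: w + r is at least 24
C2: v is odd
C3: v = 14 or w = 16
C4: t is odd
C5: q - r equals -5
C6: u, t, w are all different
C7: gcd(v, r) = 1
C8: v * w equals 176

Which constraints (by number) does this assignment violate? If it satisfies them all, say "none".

C1: w + r = 16 + 9 = 25; 25 ≥ 24  holds
C2: v = 11 is odd  holds
C3: v = 11 ≠ 14, but w = 16 = 16 (second disjunct)  holds
C4: t = 13 is odd  holds
C5: q - r = 3 - 9 = -6, not -5  fails
C6: values 15, 13, 16 are pairwise distinct  holds
C7: gcd(11, 9) = 1  holds
C8: v * w = 11 * 16 = 176  holds

Constraint 5 is violated.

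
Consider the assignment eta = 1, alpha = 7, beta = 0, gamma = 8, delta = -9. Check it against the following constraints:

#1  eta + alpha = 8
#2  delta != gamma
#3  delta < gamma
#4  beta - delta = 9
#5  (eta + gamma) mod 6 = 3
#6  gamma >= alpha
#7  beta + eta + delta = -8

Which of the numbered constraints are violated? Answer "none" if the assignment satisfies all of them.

#1 eta + alpha = 1 + 7 = 8 — holds.
#2 delta = -9, gamma = 8; distinct — holds.
#3 delta = -9, gamma = 8; -9 < 8 — holds.
#4 beta - delta = 0 - (-9) = 9 — holds.
#5 eta + gamma = 9; 9 mod 6 = 3 — holds.
#6 gamma = 8, alpha = 7; 8 ≥ 7 — holds.
#7 beta + eta + delta = 0 + 1 + (-9) = -8 — holds.

No violations.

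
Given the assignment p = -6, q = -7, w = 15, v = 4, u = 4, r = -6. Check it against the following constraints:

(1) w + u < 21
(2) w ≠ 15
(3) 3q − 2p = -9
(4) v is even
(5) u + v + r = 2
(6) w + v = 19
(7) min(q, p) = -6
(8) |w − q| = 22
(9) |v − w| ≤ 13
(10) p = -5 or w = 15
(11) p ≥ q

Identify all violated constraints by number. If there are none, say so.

Violated: 2 and 7.

(1) w + u = 15 + 4 = 19; 19 < 21 — holds.
(2) w = 15, but 15 is required to differ — does not hold.
(3) 3q − 2p = 3(-7) − 2(-6) = -9 — holds.
(4) v = 4 is even — holds.
(5) u + v + r = 4 + 4 + (-6) = 2 — holds.
(6) w + v = 15 + 4 = 19 — holds.
(7) min(-7, -6) = -7, not -6 — does not hold.
(8) |15 − (-7)| = 22 — holds.
(9) |4 − 15| = 11; 11 ≤ 13 — holds.
(10) p = -6 ≠ -5, but w = 15 = 15 (second disjunct) — holds.
(11) p = -6, q = -7; -6 ≥ -7 — holds.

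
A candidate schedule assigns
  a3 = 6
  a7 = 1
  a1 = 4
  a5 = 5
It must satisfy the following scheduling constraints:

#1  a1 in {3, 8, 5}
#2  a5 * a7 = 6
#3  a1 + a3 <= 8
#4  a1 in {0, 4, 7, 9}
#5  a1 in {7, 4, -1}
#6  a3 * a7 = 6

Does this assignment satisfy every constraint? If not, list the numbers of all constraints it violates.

Violated: 1, 2, 3.

#1 a1 = 4 is not in {3, 8, 5} — violated.
#2 a5 * a7 = 5 * 1 = 5, not 6 — violated.
#3 a1 + a3 = 4 + 6 = 10; 10 > 8, bound 8 not met — violated.
#4 a1 = 4 is in {0, 4, 7, 9} — satisfied.
#5 a1 = 4 is in {7, 4, -1} — satisfied.
#6 a3 * a7 = 6 * 1 = 6 — satisfied.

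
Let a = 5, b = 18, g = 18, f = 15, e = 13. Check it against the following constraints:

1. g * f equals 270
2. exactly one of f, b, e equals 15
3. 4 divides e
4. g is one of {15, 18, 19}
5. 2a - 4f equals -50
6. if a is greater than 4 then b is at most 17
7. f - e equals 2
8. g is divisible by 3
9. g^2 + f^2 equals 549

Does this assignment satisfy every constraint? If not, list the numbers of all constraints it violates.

1. g * f = 18 * 15 = 270 — holds.
2. f=15, b=18, e=13; 1 of them equals 15 — holds.
3. 13 = 4*3 + 1, so 4 does not divide 13 — fails.
4. g = 18 is in {15, 18, 19} — holds.
5. 2a - 4f = 2(5) - 4(15) = -50 — holds.
6. a = 5 > 4, so we need b ≤ 17; but b = 18 > 17 — fails.
7. f - e = 15 - 13 = 2 — holds.
8. 18 / 3 = 6, so 3 divides 18 — holds.
9. g^2 + f^2 = 18^2 + 15^2 = 324 + 225 = 549 — holds.

No — constraints 3 and 6 are not satisfied.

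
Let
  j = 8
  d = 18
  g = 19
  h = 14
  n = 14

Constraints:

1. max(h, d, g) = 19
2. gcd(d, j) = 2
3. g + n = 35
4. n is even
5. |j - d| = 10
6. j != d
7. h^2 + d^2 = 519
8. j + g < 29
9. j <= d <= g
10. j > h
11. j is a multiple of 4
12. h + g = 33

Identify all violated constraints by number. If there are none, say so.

Constraints 3, 7, and 10 are violated.

1. max(14, 18, 19) = 19  OK
2. gcd(18, 8) = 2  OK
3. g + n = 19 + 14 = 33, not 35  FAIL
4. n = 14 is even  OK
5. |8 - 18| = 10  OK
6. j = 8, d = 18; distinct  OK
7. h^2 + d^2 = 14^2 + 18^2 = 196 + 324 = 520, not 519  FAIL
8. j + g = 8 + 19 = 27; 27 < 29  OK
9. values 8 <= 18 <= 19  OK
10. j = 8, h = 14; 8 ≤ 14 (want >)  FAIL
11. 8 / 4 = 2, so 4 divides 8  OK
12. h + g = 14 + 19 = 33  OK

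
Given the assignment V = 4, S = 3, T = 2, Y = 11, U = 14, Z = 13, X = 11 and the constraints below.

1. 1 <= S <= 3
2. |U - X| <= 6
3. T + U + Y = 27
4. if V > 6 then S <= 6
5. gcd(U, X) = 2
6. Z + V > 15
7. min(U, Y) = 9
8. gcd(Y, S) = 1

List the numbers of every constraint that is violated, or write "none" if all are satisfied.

1. S = 3 lies in [1, 3]  ✓
2. |14 - 11| = 3; 3 ≤ 6  ✓
3. T + U + Y = 2 + 14 + 11 = 27  ✓
4. V = 4, not > 6; antecedent false, conditional vacuously true  ✓
5. gcd(14, 11) = 1, not 2  ✗
6. Z + V = 13 + 4 = 17; 17 > 15  ✓
7. min(14, 11) = 11, not 9  ✗
8. gcd(11, 3) = 1  ✓

Constraints 5, 7 are violated.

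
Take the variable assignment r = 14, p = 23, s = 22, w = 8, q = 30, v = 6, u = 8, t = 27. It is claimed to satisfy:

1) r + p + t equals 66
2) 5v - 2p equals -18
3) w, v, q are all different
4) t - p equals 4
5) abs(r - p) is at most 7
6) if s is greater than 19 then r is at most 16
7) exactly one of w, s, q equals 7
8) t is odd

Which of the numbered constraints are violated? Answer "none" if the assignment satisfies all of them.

Violated: 1, 2, 5, and 7.

1) r + p + t = 14 + 23 + 27 = 64, not 66 — fails.
2) 5v - 2p = 5(6) - 2(23) = -16, not -18 — fails.
3) values 8, 6, 30 are pairwise distinct — holds.
4) t - p = 27 - 23 = 4 — holds.
5) abs(14 - 23) = 9; 9 > 7, exceeds bound 7 — fails.
6) s = 22 > 19, so we need r ≤ 16; r = 14 ≤ 16 — holds.
7) w=8, s=22, q=30; 0 of them equal 7, not exactly one — fails.
8) t = 27 is odd — holds.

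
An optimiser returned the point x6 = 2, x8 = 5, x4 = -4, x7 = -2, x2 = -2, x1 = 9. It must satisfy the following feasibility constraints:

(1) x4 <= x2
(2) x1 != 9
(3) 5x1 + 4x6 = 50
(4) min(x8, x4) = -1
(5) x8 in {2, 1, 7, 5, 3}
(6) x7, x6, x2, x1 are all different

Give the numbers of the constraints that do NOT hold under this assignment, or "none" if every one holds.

The assignment fails constraints 2, 3, 4, and 6.

(1) x4 = -4, x2 = -2; -4 ≤ -2  ✔
(2) x1 = 9, but 9 is required to differ  ✘
(3) 5x1 + 4x6 = 5(9) + 4(2) = 53, not 50  ✘
(4) min(5, -4) = -4, not -1  ✘
(5) x8 = 5 is in {2, 1, 7, 5, 3}  ✔
(6) x7 = x2 = -2, not all different  ✘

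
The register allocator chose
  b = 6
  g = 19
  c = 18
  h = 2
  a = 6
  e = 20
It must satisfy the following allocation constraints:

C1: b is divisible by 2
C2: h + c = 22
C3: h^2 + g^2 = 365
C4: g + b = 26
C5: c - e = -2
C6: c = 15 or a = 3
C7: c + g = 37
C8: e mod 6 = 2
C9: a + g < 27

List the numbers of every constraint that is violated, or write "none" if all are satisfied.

C1: 6 / 2 = 3, so 2 divides 6  ✓
C2: h + c = 2 + 18 = 20, not 22  ✗
C3: h^2 + g^2 = 2^2 + 19^2 = 4 + 361 = 365  ✓
C4: g + b = 19 + 6 = 25, not 26  ✗
C5: c - e = 18 - 20 = -2  ✓
C6: c = 18 ≠ 15 and a = 6 ≠ 3; both disjuncts false  ✗
C7: c + g = 18 + 19 = 37  ✓
C8: 20 mod 6 = 2  ✓
C9: a + g = 6 + 19 = 25; 25 < 27  ✓

The assignment fails constraints 2, 4, and 6.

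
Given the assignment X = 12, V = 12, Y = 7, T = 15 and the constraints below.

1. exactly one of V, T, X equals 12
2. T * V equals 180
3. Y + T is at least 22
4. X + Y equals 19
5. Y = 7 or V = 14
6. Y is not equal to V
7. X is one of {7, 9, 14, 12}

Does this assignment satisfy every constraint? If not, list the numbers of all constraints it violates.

1. V=12, T=15, X=12; 2 of them equal 12, not exactly one  fails
2. T * V = 15 * 12 = 180  holds
3. Y + T = 7 + 15 = 22; 22 ≥ 22  holds
4. X + Y = 12 + 7 = 19  holds
5. Y = 7 = 7 (first disjunct)  holds
6. Y = 7, V = 12; distinct  holds
7. X = 12 is in {7, 9, 14, 12}  holds

No — constraint 1 is not satisfied.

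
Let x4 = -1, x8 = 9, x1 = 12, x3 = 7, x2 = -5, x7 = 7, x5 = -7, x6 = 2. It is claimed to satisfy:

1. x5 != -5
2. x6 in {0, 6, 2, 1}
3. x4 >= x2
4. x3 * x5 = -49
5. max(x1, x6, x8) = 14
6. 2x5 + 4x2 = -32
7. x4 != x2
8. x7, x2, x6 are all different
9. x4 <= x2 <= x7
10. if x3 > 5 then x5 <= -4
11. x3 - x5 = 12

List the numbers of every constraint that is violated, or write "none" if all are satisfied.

Constraints 5, 6, 9, and 11 are violated.

1. x5 = -7, and -7 ≠ -5 — holds.
2. x6 = 2 is in {0, 6, 2, 1} — holds.
3. x4 = -1, x2 = -5; -1 ≥ -5 — holds.
4. x3 * x5 = 7 * (-7) = -49 — holds.
5. max(12, 2, 9) = 12, not 14 — fails.
6. 2x5 + 4x2 = 2(-7) + 4(-5) = -34, not -32 — fails.
7. x4 = -1, x2 = -5; distinct — holds.
8. values 7, -5, 2 are pairwise distinct — holds.
9. values -1, -5, 7; x4 = -1 is not <= x2 = -5 — fails.
10. x3 = 7 > 5, so we need x5 ≤ -4; x5 = -7 ≤ -4 — holds.
11. x3 - x5 = 7 - (-7) = 14, not 12 — fails.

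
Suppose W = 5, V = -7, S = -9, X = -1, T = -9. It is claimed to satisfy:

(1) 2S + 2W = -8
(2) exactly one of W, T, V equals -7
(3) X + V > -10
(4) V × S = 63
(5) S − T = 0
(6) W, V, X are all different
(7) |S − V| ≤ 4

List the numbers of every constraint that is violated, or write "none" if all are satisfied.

(1) 2S + 2W = 2(-9) + 2(5) = -8  OK
(2) W=5, T=-9, V=-7; 1 of them equals -7  OK
(3) X + V = -1 + (-7) = -8; -8 > -10  OK
(4) V × S = -7 × (-9) = 63  OK
(5) S − T = -9 − (-9) = 0  OK
(6) values 5, -7, -1 are pairwise distinct  OK
(7) |-9 − (-7)| = 2; 2 ≤ 4  OK

All constraints are satisfied.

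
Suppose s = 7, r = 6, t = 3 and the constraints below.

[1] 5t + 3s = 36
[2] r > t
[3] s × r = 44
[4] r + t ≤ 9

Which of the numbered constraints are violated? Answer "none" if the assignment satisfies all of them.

Constraint 3 is violated.

[1] 5t + 3s = 5(3) + 3(7) = 36  ✓
[2] r = 6, t = 3; 6 > 3  ✓
[3] s × r = 7 × 6 = 42, not 44  ✗
[4] r + t = 6 + 3 = 9; 9 ≤ 9  ✓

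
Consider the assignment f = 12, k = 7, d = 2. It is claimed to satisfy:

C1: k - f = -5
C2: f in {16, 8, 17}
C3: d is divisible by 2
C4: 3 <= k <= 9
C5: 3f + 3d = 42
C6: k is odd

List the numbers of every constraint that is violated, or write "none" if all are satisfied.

C1: k - f = 7 - 12 = -5  ✔
C2: f = 12 is not in {16, 8, 17}  ✘
C3: 2 / 2 = 1, so 2 divides 2  ✔
C4: k = 7 lies in [3, 9]  ✔
C5: 3f + 3d = 3(12) + 3(2) = 42  ✔
C6: k = 7 is odd  ✔

Violated: 2.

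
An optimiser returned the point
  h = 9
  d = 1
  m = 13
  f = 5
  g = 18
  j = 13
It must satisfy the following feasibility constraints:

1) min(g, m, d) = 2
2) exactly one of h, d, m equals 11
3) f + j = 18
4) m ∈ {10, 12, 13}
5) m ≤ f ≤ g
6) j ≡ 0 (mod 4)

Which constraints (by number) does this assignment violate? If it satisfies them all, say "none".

1) min(18, 13, 1) = 1, not 2 — fails.
2) h=9, d=1, m=13; 0 of them equal 11, not exactly one — fails.
3) f + j = 5 + 13 = 18 — holds.
4) m = 13 is in {10, 12, 13} — holds.
5) values 13, 5, 18; m = 13 is not ≤ f = 5 — fails.
6) 13 mod 4 = 1, not 0 — fails.

The assignment fails constraints 1, 2, 5, 6.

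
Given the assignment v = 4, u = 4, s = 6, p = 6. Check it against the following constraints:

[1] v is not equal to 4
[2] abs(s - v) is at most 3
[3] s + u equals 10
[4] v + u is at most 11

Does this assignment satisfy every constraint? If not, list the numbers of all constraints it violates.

[1] v = 4, but 4 is required to differ — violated.
[2] abs(6 - 4) = 2; 2 ≤ 3 — satisfied.
[3] s + u = 6 + 4 = 10 — satisfied.
[4] v + u = 4 + 4 = 8; 8 ≤ 11 — satisfied.

Violated: 1.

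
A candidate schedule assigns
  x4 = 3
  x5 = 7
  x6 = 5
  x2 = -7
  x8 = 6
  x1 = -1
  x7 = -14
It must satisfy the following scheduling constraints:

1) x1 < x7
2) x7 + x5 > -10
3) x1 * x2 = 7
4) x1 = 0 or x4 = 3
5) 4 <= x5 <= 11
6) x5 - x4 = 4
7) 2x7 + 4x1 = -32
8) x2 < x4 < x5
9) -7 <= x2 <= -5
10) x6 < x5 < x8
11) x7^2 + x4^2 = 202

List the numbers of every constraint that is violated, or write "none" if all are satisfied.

1) x1 = -1, x7 = -14; -1 ≥ -14 (want <) — does not hold.
2) x7 + x5 = -14 + 7 = -7; -7 > -10 — holds.
3) x1 * x2 = -1 * (-7) = 7 — holds.
4) x1 = -1 ≠ 0, but x4 = 3 = 3 (second disjunct) — holds.
5) x5 = 7 lies in [4, 11] — holds.
6) x5 - x4 = 7 - 3 = 4 — holds.
7) 2x7 + 4x1 = 2(-14) + 4(-1) = -32 — holds.
8) values -7 < 3 < 7 — holds.
9) x2 = -7 lies in [-7, -5] — holds.
10) values 5, 7, 6; x5 = 7 is not < x8 = 6 — does not hold.
11) x7^2 + x4^2 = (-14)^2 + 3^2 = 196 + 9 = 205, not 202 — does not hold.

The assignment fails constraints 1, 10, 11.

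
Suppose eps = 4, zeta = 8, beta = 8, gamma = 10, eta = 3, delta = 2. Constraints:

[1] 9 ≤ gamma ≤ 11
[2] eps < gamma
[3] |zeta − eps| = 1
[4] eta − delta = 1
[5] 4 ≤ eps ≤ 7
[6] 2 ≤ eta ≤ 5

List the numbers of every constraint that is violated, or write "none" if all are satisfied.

The assignment fails constraint 3.

[1] gamma = 10 lies in [9, 11] — holds.
[2] eps = 4, gamma = 10; 4 < 10 — holds.
[3] |8 − 4| = 4, not 1 — does not hold.
[4] eta − delta = 3 − 2 = 1 — holds.
[5] eps = 4 lies in [4, 7] — holds.
[6] eta = 3 lies in [2, 5] — holds.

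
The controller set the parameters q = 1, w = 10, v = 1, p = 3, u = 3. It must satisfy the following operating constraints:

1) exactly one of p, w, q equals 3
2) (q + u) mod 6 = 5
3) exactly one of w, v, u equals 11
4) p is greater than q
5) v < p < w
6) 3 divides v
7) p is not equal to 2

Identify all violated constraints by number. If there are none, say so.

1) p=3, w=10, q=1; 1 of them equals 3  holds
2) q + u = 4; 4 mod 6 = 4, not 5  fails
3) w=10, v=1, u=3; 0 of them equal 11, not exactly one  fails
4) p = 3, q = 1; 3 > 1  holds
5) values 1 < 3 < 10  holds
6) 1 = 3*0 + 1, so 3 does not divide 1  fails
7) p = 3, and 3 ≠ 2  holds

No — constraints 2, 3, 6 are not satisfied.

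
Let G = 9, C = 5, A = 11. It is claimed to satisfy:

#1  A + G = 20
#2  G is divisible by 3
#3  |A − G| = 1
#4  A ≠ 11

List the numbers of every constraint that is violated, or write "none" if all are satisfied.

The assignment fails constraints 3, 4.

#1 A + G = 11 + 9 = 20  holds
#2 9 / 3 = 3, so 3 divides 9  holds
#3 |11 − 9| = 2, not 1  fails
#4 A = 11, but 11 is required to differ  fails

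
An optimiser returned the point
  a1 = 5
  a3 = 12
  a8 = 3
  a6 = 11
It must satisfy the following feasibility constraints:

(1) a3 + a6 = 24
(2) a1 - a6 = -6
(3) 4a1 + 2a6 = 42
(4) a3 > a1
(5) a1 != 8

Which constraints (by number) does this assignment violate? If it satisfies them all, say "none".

The assignment fails constraint 1.

(1) a3 + a6 = 12 + 11 = 23, not 24  FAIL
(2) a1 - a6 = 5 - 11 = -6  OK
(3) 4a1 + 2a6 = 4(5) + 2(11) = 42  OK
(4) a3 = 12, a1 = 5; 12 > 5  OK
(5) a1 = 5, and 5 ≠ 8  OK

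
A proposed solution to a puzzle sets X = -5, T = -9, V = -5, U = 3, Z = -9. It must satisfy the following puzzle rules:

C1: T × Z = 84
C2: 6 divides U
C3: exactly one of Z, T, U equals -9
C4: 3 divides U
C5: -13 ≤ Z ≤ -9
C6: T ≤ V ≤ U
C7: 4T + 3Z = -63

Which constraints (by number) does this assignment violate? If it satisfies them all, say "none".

The assignment fails constraints 1, 2, and 3.

C1: T × Z = -9 × (-9) = 81, not 84 — violated.
C2: 3 = 6×0 + 3, so 6 does not divide 3 — violated.
C3: Z=-9, T=-9, U=3; 2 of them equal -9, not exactly one — violated.
C4: 3 / 3 = 1, so 3 divides 3 — satisfied.
C5: Z = -9 lies in [-13, -9] — satisfied.
C6: values -9 ≤ -5 ≤ 3 — satisfied.
C7: 4T + 3Z = 4(-9) + 3(-9) = -63 — satisfied.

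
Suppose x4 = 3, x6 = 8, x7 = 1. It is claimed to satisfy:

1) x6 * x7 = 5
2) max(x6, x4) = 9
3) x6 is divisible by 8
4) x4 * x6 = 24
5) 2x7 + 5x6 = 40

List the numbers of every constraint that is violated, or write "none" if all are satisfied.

Constraints 1, 2, 5 do not hold.

1) x6 * x7 = 8 * 1 = 8, not 5 — does not hold.
2) max(8, 3) = 8, not 9 — does not hold.
3) 8 / 8 = 1, so 8 divides 8 — holds.
4) x4 * x6 = 3 * 8 = 24 — holds.
5) 2x7 + 5x6 = 2(1) + 5(8) = 42, not 40 — does not hold.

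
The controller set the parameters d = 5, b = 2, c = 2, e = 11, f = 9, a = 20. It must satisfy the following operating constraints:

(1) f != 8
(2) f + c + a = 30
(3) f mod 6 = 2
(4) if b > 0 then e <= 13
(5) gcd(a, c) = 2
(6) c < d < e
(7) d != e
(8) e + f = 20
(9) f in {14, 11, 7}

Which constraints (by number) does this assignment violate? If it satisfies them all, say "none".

The assignment fails constraints 2, 3, and 9.

(1) f = 9, and 9 ≠ 8 — satisfied.
(2) f + c + a = 9 + 2 + 20 = 31, not 30 — violated.
(3) 9 mod 6 = 3, not 2 — violated.
(4) b = 2 > 0, so we need e ≤ 13; e = 11 ≤ 13 — satisfied.
(5) gcd(20, 2) = 2 — satisfied.
(6) values 2 < 5 < 11 — satisfied.
(7) d = 5, e = 11; distinct — satisfied.
(8) e + f = 11 + 9 = 20 — satisfied.
(9) f = 9 is not in {14, 11, 7} — violated.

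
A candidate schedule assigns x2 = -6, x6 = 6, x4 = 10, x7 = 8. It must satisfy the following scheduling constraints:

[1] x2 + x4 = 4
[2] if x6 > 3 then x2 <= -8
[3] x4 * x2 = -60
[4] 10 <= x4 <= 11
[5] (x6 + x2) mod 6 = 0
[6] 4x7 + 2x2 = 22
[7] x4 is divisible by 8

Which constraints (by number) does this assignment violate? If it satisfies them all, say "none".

Constraints 2, 6, 7 are violated.

[1] x2 + x4 = -6 + 10 = 4  true
[2] x6 = 6 > 3, so we need x2 ≤ -8; but x2 = -6 > -8  false
[3] x4 * x2 = 10 * (-6) = -60  true
[4] x4 = 10 lies in [10, 11]  true
[5] x6 + x2 = 0; 0 mod 6 = 0  true
[6] 4x7 + 2x2 = 4(8) + 2(-6) = 20, not 22  false
[7] 10 = 8*1 + 2, so 8 does not divide 10  false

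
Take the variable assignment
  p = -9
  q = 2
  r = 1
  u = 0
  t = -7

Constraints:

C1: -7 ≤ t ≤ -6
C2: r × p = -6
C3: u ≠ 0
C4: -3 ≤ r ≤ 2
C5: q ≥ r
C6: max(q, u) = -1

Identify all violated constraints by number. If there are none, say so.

C1: t = -7 lies in [-7, -6] — satisfied.
C2: r × p = 1 × (-9) = -9, not -6 — violated.
C3: u = 0, but 0 is required to differ — violated.
C4: r = 1 lies in [-3, 2] — satisfied.
C5: q = 2, r = 1; 2 ≥ 1 — satisfied.
C6: max(2, 0) = 2, not -1 — violated.

Violated: 2, 3, and 6.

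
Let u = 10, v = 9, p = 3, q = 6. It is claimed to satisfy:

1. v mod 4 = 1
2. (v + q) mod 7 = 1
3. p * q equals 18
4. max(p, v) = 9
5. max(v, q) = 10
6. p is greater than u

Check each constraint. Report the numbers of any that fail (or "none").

No — constraints 5 and 6 are not satisfied.

1. 9 mod 4 = 1  OK
2. v + q = 15; 15 mod 7 = 1  OK
3. p * q = 3 * 6 = 18  OK
4. max(3, 9) = 9  OK
5. max(9, 6) = 9, not 10  FAIL
6. p = 3, u = 10; 3 ≤ 10 (want >)  FAIL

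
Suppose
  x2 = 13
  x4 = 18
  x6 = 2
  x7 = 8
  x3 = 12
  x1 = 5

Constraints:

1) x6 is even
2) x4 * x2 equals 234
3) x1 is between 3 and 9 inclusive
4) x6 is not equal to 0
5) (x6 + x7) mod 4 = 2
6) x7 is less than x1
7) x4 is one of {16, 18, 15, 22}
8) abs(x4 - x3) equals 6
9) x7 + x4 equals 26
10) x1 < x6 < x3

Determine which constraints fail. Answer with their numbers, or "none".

Constraints 6, 10 do not hold.

1) x6 = 2 is even  yes
2) x4 * x2 = 18 * 13 = 234  yes
3) x1 = 5 lies in [3, 9]  yes
4) x6 = 2, and 2 ≠ 0  yes
5) x6 + x7 = 10; 10 mod 4 = 2  yes
6) x7 = 8, x1 = 5; 8 ≥ 5 (want <)  no
7) x4 = 18 is in {16, 18, 15, 22}  yes
8) abs(18 - 12) = 6  yes
9) x7 + x4 = 8 + 18 = 26  yes
10) values 5, 2, 12; x1 = 5 is not < x6 = 2  no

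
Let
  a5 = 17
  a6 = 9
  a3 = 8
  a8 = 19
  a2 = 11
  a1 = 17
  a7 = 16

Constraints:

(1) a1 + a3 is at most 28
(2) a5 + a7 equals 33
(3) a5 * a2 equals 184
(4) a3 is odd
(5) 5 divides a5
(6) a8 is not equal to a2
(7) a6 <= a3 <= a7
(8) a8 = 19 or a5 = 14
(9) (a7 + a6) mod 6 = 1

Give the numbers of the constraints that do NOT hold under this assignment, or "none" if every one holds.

Constraints 3, 4, 5, and 7 are violated.

(1) a1 + a3 = 17 + 8 = 25; 25 ≤ 28 — holds.
(2) a5 + a7 = 17 + 16 = 33 — holds.
(3) a5 * a2 = 17 * 11 = 187, not 184 — fails.
(4) a3 = 8 is even — fails.
(5) 17 = 5*3 + 2, so 5 does not divide 17 — fails.
(6) a8 = 19, a2 = 11; distinct — holds.
(7) values 9, 8, 16; a6 = 9 is not <= a3 = 8 — fails.
(8) a8 = 19 = 19 (first disjunct) — holds.
(9) a7 + a6 = 25; 25 mod 6 = 1 — holds.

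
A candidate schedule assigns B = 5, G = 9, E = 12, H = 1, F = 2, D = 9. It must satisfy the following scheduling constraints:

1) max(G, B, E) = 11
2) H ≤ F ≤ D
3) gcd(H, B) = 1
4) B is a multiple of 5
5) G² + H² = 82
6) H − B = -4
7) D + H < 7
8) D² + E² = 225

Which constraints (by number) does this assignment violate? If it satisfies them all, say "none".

Violated: 1, 7.

1) max(9, 5, 12) = 12, not 11 — fails.
2) values 1 ≤ 2 ≤ 9 — holds.
3) gcd(1, 5) = 1 — holds.
4) 5 / 5 = 1, so 5 divides 5 — holds.
5) G² + H² = 9² + 1² = 81 + 1 = 82 — holds.
6) H − B = 1 − 5 = -4 — holds.
7) D + H = 9 + 1 = 10; 10 ≥ 7, bound 7 not met — fails.
8) D² + E² = 9² + 12² = 81 + 144 = 225 — holds.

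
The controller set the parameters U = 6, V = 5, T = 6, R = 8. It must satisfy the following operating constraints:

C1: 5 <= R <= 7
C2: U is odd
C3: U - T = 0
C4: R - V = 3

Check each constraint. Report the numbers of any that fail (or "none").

C1: R = 8 is outside [5, 7] — does not hold.
C2: U = 6 is even — does not hold.
C3: U - T = 6 - 6 = 0 — holds.
C4: R - V = 8 - 5 = 3 — holds.

Violated: 1, 2.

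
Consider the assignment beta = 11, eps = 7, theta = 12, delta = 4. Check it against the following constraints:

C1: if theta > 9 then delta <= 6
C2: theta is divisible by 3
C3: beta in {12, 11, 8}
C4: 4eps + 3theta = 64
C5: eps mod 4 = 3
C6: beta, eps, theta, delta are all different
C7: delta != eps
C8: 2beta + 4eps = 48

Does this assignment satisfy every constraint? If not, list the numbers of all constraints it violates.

C1: theta = 12 > 9, so we need delta ≤ 6; delta = 4 ≤ 6 — holds.
C2: 12 / 3 = 4, so 3 divides 12 — holds.
C3: beta = 11 is in {12, 11, 8} — holds.
C4: 4eps + 3theta = 4(7) + 3(12) = 64 — holds.
C5: 7 mod 4 = 3 — holds.
C6: values 11, 7, 12, 4 are pairwise distinct — holds.
C7: delta = 4, eps = 7; distinct — holds.
C8: 2beta + 4eps = 2(11) + 4(7) = 50, not 48 — does not hold.

Constraint 8 is violated.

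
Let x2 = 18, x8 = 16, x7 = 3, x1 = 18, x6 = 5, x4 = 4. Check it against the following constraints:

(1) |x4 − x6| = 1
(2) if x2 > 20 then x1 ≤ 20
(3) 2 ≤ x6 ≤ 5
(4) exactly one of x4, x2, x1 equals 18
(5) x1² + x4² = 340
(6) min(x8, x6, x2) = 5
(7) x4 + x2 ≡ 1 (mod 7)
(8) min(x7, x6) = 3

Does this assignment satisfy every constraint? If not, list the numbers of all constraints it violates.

Violated: 4.

(1) |4 − 5| = 1 — satisfied.
(2) x2 = 18, not > 20; antecedent false, conditional vacuously true — satisfied.
(3) x6 = 5 lies in [2, 5] — satisfied.
(4) x4=4, x2=18, x1=18; 2 of them equal 18, not exactly one — violated.
(5) x1² + x4² = 18² + 4² = 324 + 16 = 340 — satisfied.
(6) min(16, 5, 18) = 5 — satisfied.
(7) x4 + x2 = 22; 22 mod 7 = 1 — satisfied.
(8) min(3, 5) = 3 — satisfied.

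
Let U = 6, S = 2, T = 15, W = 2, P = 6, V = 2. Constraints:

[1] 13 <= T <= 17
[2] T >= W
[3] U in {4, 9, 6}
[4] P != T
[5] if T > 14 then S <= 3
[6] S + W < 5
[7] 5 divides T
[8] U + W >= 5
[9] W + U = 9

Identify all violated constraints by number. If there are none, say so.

[1] T = 15 lies in [13, 17] — holds.
[2] T = 15, W = 2; 15 ≥ 2 — holds.
[3] U = 6 is in {4, 9, 6} — holds.
[4] P = 6, T = 15; distinct — holds.
[5] T = 15 > 14, so we need S ≤ 3; S = 2 ≤ 3 — holds.
[6] S + W = 2 + 2 = 4; 4 < 5 — holds.
[7] 15 / 5 = 3, so 5 divides 15 — holds.
[8] U + W = 6 + 2 = 8; 8 ≥ 5 — holds.
[9] W + U = 2 + 6 = 8, not 9 — does not hold.

Constraint 9 is violated.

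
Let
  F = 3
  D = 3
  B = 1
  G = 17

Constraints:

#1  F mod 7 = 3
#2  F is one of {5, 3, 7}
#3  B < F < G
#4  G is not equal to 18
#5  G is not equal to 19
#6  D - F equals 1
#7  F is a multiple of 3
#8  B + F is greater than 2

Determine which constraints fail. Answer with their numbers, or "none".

#1 3 mod 7 = 3  yes
#2 F = 3 is in {5, 3, 7}  yes
#3 values 1 < 3 < 17  yes
#4 G = 17, and 17 ≠ 18  yes
#5 G = 17, and 17 ≠ 19  yes
#6 D - F = 3 - 3 = 0, not 1  no
#7 3 / 3 = 1, so 3 divides 3  yes
#8 B + F = 1 + 3 = 4; 4 > 2  yes

Violated: 6.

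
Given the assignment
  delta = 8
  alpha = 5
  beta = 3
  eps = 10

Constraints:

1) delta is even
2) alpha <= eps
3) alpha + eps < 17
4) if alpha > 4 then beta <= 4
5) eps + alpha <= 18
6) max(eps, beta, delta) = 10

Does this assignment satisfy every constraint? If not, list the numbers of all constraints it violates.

1) delta = 8 is even  ✔
2) alpha = 5, eps = 10; 5 ≤ 10  ✔
3) alpha + eps = 5 + 10 = 15; 15 < 17  ✔
4) alpha = 5 > 4, so we need beta ≤ 4; beta = 3 ≤ 4  ✔
5) eps + alpha = 10 + 5 = 15; 15 ≤ 18  ✔
6) max(10, 3, 8) = 10  ✔

The assignment satisfies every constraint.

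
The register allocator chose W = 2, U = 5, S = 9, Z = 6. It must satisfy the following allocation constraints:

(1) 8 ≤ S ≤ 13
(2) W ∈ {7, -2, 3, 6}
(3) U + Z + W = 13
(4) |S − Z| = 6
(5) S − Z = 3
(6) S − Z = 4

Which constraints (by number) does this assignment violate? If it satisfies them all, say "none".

(1) S = 9 lies in [8, 13] — holds.
(2) W = 2 is not in {7, -2, 3, 6} — does not hold.
(3) U + Z + W = 5 + 6 + 2 = 13 — holds.
(4) |9 − 6| = 3, not 6 — does not hold.
(5) S − Z = 9 − 6 = 3 — holds.
(6) S − Z = 9 − 6 = 3, not 4 — does not hold.

The assignment fails constraints 2, 4, and 6.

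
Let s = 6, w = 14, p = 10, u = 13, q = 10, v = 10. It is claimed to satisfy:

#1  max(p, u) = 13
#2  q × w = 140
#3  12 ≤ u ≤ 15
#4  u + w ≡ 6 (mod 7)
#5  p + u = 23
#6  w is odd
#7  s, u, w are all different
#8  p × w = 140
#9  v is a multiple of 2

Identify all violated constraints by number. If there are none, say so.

Constraint 6 is violated.

#1 max(10, 13) = 13  OK
#2 q × w = 10 × 14 = 140  OK
#3 u = 13 lies in [12, 15]  OK
#4 u + w = 27; 27 mod 7 = 6  OK
#5 p + u = 10 + 13 = 23  OK
#6 w = 14 is even  FAIL
#7 values 6, 13, 14 are pairwise distinct  OK
#8 p × w = 10 × 14 = 140  OK
#9 10 / 2 = 5, so 2 divides 10  OK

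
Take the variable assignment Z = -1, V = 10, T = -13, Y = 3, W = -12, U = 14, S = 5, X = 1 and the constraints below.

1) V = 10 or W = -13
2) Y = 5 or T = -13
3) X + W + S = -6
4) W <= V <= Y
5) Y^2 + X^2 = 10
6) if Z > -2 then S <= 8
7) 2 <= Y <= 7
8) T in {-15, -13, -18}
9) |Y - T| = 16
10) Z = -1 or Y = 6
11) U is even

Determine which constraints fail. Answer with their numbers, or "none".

Violated: 4.

1) V = 10 = 10 (first disjunct)  ✓
2) Y = 3 ≠ 5, but T = -13 = -13 (second disjunct)  ✓
3) X + W + S = 1 + (-12) + 5 = -6  ✓
4) values -12, 10, 3; V = 10 is not <= Y = 3  ✗
5) Y^2 + X^2 = 3^2 + 1^2 = 9 + 1 = 10  ✓
6) Z = -1 > -2, so we need S ≤ 8; S = 5 ≤ 8  ✓
7) Y = 3 lies in [2, 7]  ✓
8) T = -13 is in {-15, -13, -18}  ✓
9) |3 - (-13)| = 16  ✓
10) Z = -1 = -1 (first disjunct)  ✓
11) U = 14 is even  ✓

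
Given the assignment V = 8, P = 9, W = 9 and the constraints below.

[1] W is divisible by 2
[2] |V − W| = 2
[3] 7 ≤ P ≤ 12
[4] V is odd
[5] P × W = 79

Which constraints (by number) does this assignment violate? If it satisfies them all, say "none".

The assignment fails constraints 1, 2, 4, and 5.

[1] 9 = 2×4 + 1, so 2 does not divide 9  no
[2] |8 − 9| = 1, not 2  no
[3] P = 9 lies in [7, 12]  yes
[4] V = 8 is even  no
[5] P × W = 9 × 9 = 81, not 79  no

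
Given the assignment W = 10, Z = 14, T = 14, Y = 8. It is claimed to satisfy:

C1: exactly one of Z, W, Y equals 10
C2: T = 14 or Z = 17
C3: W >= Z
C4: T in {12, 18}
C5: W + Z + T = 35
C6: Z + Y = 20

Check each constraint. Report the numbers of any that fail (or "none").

Violated: 3, 4, 5, and 6.

C1: Z=14, W=10, Y=8; 1 of them equals 10 — satisfied.
C2: T = 14 = 14 (first disjunct) — satisfied.
C3: W = 10, Z = 14; 10 < 14 (want ≥) — violated.
C4: T = 14 is not in {12, 18} — violated.
C5: W + Z + T = 10 + 14 + 14 = 38, not 35 — violated.
C6: Z + Y = 14 + 8 = 22, not 20 — violated.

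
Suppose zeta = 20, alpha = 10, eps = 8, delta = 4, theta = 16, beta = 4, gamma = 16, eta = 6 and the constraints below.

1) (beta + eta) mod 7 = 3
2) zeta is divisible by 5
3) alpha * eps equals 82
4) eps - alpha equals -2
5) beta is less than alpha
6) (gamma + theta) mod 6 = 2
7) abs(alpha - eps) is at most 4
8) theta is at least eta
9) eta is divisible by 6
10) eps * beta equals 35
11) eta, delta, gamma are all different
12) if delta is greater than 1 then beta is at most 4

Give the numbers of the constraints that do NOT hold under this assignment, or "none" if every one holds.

Violated: 3 and 10.

1) beta + eta = 10; 10 mod 7 = 3 — satisfied.
2) 20 / 5 = 4, so 5 divides 20 — satisfied.
3) alpha * eps = 10 * 8 = 80, not 82 — violated.
4) eps - alpha = 8 - 10 = -2 — satisfied.
5) beta = 4, alpha = 10; 4 < 10 — satisfied.
6) gamma + theta = 32; 32 mod 6 = 2 — satisfied.
7) abs(10 - 8) = 2; 2 ≤ 4 — satisfied.
8) theta = 16, eta = 6; 16 ≥ 6 — satisfied.
9) 6 / 6 = 1, so 6 divides 6 — satisfied.
10) eps * beta = 8 * 4 = 32, not 35 — violated.
11) values 6, 4, 16 are pairwise distinct — satisfied.
12) delta = 4 > 1, so we need beta ≤ 4; beta = 4 ≤ 4 — satisfied.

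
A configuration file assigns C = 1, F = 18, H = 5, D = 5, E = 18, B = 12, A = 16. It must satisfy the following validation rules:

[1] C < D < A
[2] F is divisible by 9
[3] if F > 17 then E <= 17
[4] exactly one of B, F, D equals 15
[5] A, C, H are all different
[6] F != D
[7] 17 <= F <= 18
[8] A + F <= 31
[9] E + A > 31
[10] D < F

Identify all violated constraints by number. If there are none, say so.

[1] values 1 < 5 < 16 — holds.
[2] 18 / 9 = 2, so 9 divides 18 — holds.
[3] F = 18 > 17, so we need E ≤ 17; but E = 18 > 17 — does not hold.
[4] B=12, F=18, D=5; 0 of them equal 15, not exactly one — does not hold.
[5] values 16, 1, 5 are pairwise distinct — holds.
[6] F = 18, D = 5; distinct — holds.
[7] F = 18 lies in [17, 18] — holds.
[8] A + F = 16 + 18 = 34; 34 > 31, bound 31 not met — does not hold.
[9] E + A = 18 + 16 = 34; 34 > 31 — holds.
[10] D = 5, F = 18; 5 < 18 — holds.

Constraints 3, 4, and 8 do not hold.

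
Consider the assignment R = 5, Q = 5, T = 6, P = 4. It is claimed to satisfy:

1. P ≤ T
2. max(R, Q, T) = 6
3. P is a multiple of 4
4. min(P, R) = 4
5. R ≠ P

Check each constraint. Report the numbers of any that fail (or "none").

1. P = 4, T = 6; 4 ≤ 6 — OK.
2. max(5, 5, 6) = 6 — OK.
3. 4 / 4 = 1, so 4 divides 4 — OK.
4. min(4, 5) = 4 — OK.
5. R = 5, P = 4; distinct — OK.

None — every constraint holds.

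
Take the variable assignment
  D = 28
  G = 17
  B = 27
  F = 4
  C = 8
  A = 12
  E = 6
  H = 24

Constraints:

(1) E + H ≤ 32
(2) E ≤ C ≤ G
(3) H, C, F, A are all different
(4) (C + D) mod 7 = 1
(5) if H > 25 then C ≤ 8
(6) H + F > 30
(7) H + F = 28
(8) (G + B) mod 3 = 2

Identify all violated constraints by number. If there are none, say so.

(1) E + H = 6 + 24 = 30; 30 ≤ 32  ✔
(2) values 6 ≤ 8 ≤ 17  ✔
(3) values 24, 8, 4, 12 are pairwise distinct  ✔
(4) C + D = 36; 36 mod 7 = 1  ✔
(5) H = 24, not > 25; antecedent false, conditional vacuously true  ✔
(6) H + F = 24 + 4 = 28; 28 ≤ 30, bound 30 not met  ✘
(7) H + F = 24 + 4 = 28  ✔
(8) G + B = 44; 44 mod 3 = 2  ✔

Constraint 6 does not hold.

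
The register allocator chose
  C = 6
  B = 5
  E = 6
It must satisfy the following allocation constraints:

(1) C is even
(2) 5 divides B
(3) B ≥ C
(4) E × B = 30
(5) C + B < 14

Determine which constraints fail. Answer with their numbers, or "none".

(1) C = 6 is even — holds.
(2) 5 / 5 = 1, so 5 divides 5 — holds.
(3) B = 5, C = 6; 5 < 6 (want ≥) — fails.
(4) E × B = 6 × 5 = 30 — holds.
(5) C + B = 6 + 5 = 11; 11 < 14 — holds.

No — constraint 3 is not satisfied.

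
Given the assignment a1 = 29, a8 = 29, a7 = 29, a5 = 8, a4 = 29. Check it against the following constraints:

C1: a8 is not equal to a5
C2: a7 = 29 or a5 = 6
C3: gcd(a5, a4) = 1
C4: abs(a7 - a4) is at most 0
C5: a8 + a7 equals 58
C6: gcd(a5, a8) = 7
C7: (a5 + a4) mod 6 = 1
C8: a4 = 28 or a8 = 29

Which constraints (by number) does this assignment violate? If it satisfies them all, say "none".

Constraint 6 does not hold.

C1: a8 = 29, a5 = 8; distinct  yes
C2: a7 = 29 = 29 (first disjunct)  yes
C3: gcd(8, 29) = 1  yes
C4: abs(29 - 29) = 0; 0 ≤ 0  yes
C5: a8 + a7 = 29 + 29 = 58  yes
C6: gcd(8, 29) = 1, not 7  no
C7: a5 + a4 = 37; 37 mod 6 = 1  yes
C8: a4 = 29 ≠ 28, but a8 = 29 = 29 (second disjunct)  yes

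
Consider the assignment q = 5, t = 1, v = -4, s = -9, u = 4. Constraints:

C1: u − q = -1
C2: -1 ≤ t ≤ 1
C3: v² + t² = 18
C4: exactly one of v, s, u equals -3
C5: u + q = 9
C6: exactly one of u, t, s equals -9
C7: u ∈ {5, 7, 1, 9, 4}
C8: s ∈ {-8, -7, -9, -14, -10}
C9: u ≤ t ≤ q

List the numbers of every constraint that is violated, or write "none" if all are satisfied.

The assignment fails constraints 3, 4, 9.

C1: u − q = 4 − 5 = -1  true
C2: t = 1 lies in [-1, 1]  true
C3: v² + t² = (-4)² + 1² = 16 + 1 = 17, not 18  false
C4: v=-4, s=-9, u=4; 0 of them equal -3, not exactly one  false
C5: u + q = 4 + 5 = 9  true
C6: u=4, t=1, s=-9; 1 of them equals -9  true
C7: u = 4 is in {5, 7, 1, 9, 4}  true
C8: s = -9 is in {-8, -7, -9, -14, -10}  true
C9: values 4, 1, 5; u = 4 is not ≤ t = 1  false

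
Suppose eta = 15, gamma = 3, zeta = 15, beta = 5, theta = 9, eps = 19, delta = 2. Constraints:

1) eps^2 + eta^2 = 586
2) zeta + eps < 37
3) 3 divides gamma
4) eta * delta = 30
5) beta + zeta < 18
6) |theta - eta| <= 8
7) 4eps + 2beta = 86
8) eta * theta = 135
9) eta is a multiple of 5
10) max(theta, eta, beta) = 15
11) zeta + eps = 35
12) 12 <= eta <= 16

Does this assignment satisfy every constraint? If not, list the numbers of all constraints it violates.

Violated: 5, 11.

1) eps^2 + eta^2 = 19^2 + 15^2 = 361 + 225 = 586 — holds.
2) zeta + eps = 15 + 19 = 34; 34 < 37 — holds.
3) 3 / 3 = 1, so 3 divides 3 — holds.
4) eta * delta = 15 * 2 = 30 — holds.
5) beta + zeta = 5 + 15 = 20; 20 ≥ 18, bound 18 not met — fails.
6) |9 - 15| = 6; 6 ≤ 8 — holds.
7) 4eps + 2beta = 4(19) + 2(5) = 86 — holds.
8) eta * theta = 15 * 9 = 135 — holds.
9) 15 / 5 = 3, so 5 divides 15 — holds.
10) max(9, 15, 5) = 15 — holds.
11) zeta + eps = 15 + 19 = 34, not 35 — fails.
12) eta = 15 lies in [12, 16] — holds.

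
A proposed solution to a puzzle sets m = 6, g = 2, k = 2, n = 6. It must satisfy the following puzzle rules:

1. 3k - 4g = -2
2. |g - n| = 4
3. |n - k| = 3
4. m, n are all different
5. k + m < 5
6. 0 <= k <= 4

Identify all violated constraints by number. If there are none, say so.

1. 3k - 4g = 3(2) - 4(2) = -2  ✓
2. |2 - 6| = 4  ✓
3. |6 - 2| = 4, not 3  ✗
4. m = n = 6, not all different  ✗
5. k + m = 2 + 6 = 8; 8 ≥ 5, bound 5 not met  ✗
6. k = 2 lies in [0, 4]  ✓

Violated: 3, 4, and 5.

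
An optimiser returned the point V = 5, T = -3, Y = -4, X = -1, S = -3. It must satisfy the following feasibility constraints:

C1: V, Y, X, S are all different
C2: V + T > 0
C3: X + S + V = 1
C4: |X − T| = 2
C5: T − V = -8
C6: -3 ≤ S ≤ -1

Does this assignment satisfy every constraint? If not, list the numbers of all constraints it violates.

None — every constraint holds.

C1: values 5, -4, -1, -3 are pairwise distinct — OK.
C2: V + T = 5 + (-3) = 2; 2 > 0 — OK.
C3: X + S + V = -1 + (-3) + 5 = 1 — OK.
C4: |-1 − (-3)| = 2 — OK.
C5: T − V = -3 − 5 = -8 — OK.
C6: S = -3 lies in [-3, -1] — OK.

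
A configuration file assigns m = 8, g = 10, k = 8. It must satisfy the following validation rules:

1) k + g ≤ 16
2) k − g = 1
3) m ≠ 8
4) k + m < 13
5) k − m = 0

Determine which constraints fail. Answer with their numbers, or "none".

1) k + g = 8 + 10 = 18; 18 > 16, bound 16 not met — does not hold.
2) k − g = 8 − 10 = -2, not 1 — does not hold.
3) m = 8, but 8 is required to differ — does not hold.
4) k + m = 8 + 8 = 16; 16 ≥ 13, bound 13 not met — does not hold.
5) k − m = 8 − 8 = 0 — holds.

No — constraints 1, 2, 3, and 4 are not satisfied.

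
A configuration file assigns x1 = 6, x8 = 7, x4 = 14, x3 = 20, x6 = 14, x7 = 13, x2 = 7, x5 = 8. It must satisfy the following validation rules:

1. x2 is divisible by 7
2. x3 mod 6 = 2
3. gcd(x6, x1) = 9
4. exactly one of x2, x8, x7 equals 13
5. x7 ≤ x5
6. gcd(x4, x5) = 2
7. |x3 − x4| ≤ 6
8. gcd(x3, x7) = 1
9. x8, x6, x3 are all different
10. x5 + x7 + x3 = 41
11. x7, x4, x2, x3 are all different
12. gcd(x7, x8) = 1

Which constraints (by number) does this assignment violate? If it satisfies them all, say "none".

No — constraints 3, 5 are not satisfied.

1. 7 / 7 = 1, so 7 divides 7 — satisfied.
2. 20 mod 6 = 2 — satisfied.
3. gcd(14, 6) = 2, not 9 — violated.
4. x2=7, x8=7, x7=13; 1 of them equals 13 — satisfied.
5. x7 = 13, x5 = 8; 13 > 8 (want ≤) — violated.
6. gcd(14, 8) = 2 — satisfied.
7. |20 − 14| = 6; 6 ≤ 6 — satisfied.
8. gcd(20, 13) = 1 — satisfied.
9. values 7, 14, 20 are pairwise distinct — satisfied.
10. x5 + x7 + x3 = 8 + 13 + 20 = 41 — satisfied.
11. values 13, 14, 7, 20 are pairwise distinct — satisfied.
12. gcd(13, 7) = 1 — satisfied.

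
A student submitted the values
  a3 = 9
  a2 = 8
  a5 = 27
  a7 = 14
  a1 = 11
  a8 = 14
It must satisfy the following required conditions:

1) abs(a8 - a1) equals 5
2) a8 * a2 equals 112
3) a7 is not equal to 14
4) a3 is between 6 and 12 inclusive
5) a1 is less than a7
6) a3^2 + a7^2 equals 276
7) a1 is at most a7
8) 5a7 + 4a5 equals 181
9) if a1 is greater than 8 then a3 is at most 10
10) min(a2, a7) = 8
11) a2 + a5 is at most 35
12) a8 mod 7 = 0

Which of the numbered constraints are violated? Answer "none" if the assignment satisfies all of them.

No — constraints 1, 3, 6, and 8 are not satisfied.

1) abs(14 - 11) = 3, not 5  ✘
2) a8 * a2 = 14 * 8 = 112  ✔
3) a7 = 14, but 14 is required to differ  ✘
4) a3 = 9 lies in [6, 12]  ✔
5) a1 = 11, a7 = 14; 11 < 14  ✔
6) a3^2 + a7^2 = 9^2 + 14^2 = 81 + 196 = 277, not 276  ✘
7) a1 = 11, a7 = 14; 11 ≤ 14  ✔
8) 5a7 + 4a5 = 5(14) + 4(27) = 178, not 181  ✘
9) a1 = 11 > 8, so we need a3 ≤ 10; a3 = 9 ≤ 10  ✔
10) min(8, 14) = 8  ✔
11) a2 + a5 = 8 + 27 = 35; 35 ≤ 35  ✔
12) 14 mod 7 = 0  ✔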